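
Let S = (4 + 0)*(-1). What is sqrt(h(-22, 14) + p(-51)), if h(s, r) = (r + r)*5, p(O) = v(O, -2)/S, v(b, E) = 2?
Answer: 3*sqrt(62)/2 ≈ 11.811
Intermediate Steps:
S = -4 (S = 4*(-1) = -4)
p(O) = -1/2 (p(O) = 2/(-4) = 2*(-1/4) = -1/2)
h(s, r) = 10*r (h(s, r) = (2*r)*5 = 10*r)
sqrt(h(-22, 14) + p(-51)) = sqrt(10*14 - 1/2) = sqrt(140 - 1/2) = sqrt(279/2) = 3*sqrt(62)/2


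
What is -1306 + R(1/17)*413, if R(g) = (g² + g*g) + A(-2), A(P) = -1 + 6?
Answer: 220177/289 ≈ 761.86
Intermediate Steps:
A(P) = 5
R(g) = 5 + 2*g² (R(g) = (g² + g*g) + 5 = (g² + g²) + 5 = 2*g² + 5 = 5 + 2*g²)
-1306 + R(1/17)*413 = -1306 + (5 + 2*(1/17)²)*413 = -1306 + (5 + 2*(1/289))*413 = -1306 + (5 + 2/289)*413 = -1306 + (1447/289)*413 = -1306 + 597611/289 = 220177/289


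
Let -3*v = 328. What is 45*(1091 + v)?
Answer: 44175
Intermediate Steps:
v = -328/3 (v = -1/3*328 = -328/3 ≈ -109.33)
45*(1091 + v) = 45*(1091 - 328/3) = 45*(2945/3) = 44175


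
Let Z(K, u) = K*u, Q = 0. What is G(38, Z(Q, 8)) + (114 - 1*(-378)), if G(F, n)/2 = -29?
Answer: 434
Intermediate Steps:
G(F, n) = -58 (G(F, n) = 2*(-29) = -58)
G(38, Z(Q, 8)) + (114 - 1*(-378)) = -58 + (114 - 1*(-378)) = -58 + (114 + 378) = -58 + 492 = 434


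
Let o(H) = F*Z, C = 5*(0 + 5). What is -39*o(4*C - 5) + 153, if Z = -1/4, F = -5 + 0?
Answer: 417/4 ≈ 104.25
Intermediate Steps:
F = -5
C = 25 (C = 5*5 = 25)
Z = -1/4 (Z = -1*1/4 = -1/4 ≈ -0.25000)
o(H) = 5/4 (o(H) = -5*(-1/4) = 5/4)
-39*o(4*C - 5) + 153 = -39*5/4 + 153 = -195/4 + 153 = 417/4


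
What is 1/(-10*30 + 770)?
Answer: 1/470 ≈ 0.0021277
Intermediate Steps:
1/(-10*30 + 770) = 1/(-300 + 770) = 1/470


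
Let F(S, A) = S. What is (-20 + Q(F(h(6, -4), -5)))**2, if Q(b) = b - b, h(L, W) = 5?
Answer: 400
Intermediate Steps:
Q(b) = 0
(-20 + Q(F(h(6, -4), -5)))**2 = (-20 + 0)**2 = (-20)**2 = 400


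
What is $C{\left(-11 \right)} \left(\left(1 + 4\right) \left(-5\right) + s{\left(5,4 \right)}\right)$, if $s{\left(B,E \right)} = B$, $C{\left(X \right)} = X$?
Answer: $220$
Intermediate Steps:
$C{\left(-11 \right)} \left(\left(1 + 4\right) \left(-5\right) + s{\left(5,4 \right)}\right) = - 11 \left(\left(1 + 4\right) \left(-5\right) + 5\right) = - 11 \left(5 \left(-5\right) + 5\right) = - 11 \left(-25 + 5\right) = \left(-11\right) \left(-20\right) = 220$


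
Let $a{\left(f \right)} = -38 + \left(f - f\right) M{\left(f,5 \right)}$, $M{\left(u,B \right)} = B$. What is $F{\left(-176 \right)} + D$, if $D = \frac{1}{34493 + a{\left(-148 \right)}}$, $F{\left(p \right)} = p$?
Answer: $- \frac{6064079}{34455} \approx -176.0$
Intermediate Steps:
$a{\left(f \right)} = -38$ ($a{\left(f \right)} = -38 + \left(f - f\right) 5 = -38 + 0 \cdot 5 = -38 + 0 = -38$)
$D = \frac{1}{34455}$ ($D = \frac{1}{34493 - 38} = \frac{1}{34455} \approx 2.9023 \cdot 10^{-5}$)
$F{\left(-176 \right)} + D = -176 + \frac{1}{34455} = - \frac{6064079}{34455}$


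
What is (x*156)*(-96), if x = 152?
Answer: -2276352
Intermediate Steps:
(x*156)*(-96) = (152*156)*(-96) = 23712*(-96) = -2276352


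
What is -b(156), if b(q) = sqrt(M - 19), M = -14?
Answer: -I*sqrt(33) ≈ -5.7446*I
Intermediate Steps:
b(q) = I*sqrt(33) (b(q) = sqrt(-14 - 19) = sqrt(-33) = I*sqrt(33))
-b(156) = -I*sqrt(33)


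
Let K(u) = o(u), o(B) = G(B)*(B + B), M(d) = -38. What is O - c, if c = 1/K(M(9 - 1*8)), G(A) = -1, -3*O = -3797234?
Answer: 288589781/228 ≈ 1.2657e+6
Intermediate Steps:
O = 3797234/3 (O = -⅓*(-3797234) = 3797234/3 ≈ 1.2657e+6)
o(B) = -2*B (o(B) = -(B + B) = -2*B)
K(u) = -2*u
c = 1/76 (c = 1/(-2*(-38)) = 1/76 ≈ 0.013158)
O - c = 3797234/3 - 1*1/76 = 3797234/3 - 1/76 = 288589781/228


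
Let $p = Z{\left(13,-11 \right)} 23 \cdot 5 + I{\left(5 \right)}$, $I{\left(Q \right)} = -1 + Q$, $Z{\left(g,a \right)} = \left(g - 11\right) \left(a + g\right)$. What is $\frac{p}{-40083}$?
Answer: $- \frac{464}{40083} \approx -0.011576$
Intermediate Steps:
$Z{\left(g,a \right)} = \left(-11 + g\right) \left(a + g\right)$
$p = 464$ ($p = \left(13^{2} - -121 - 143 - 143\right) 23 \cdot 5 + \left(-1 + 5\right) = \left(169 + 121 - 143 - 143\right) 115 + 4 = 4 \cdot 115 + 4 = 460 + 4 = 464$)
$\frac{p}{-40083} = \frac{464}{-40083} = 464 \left(- \frac{1}{40083}\right) = - \frac{464}{40083}$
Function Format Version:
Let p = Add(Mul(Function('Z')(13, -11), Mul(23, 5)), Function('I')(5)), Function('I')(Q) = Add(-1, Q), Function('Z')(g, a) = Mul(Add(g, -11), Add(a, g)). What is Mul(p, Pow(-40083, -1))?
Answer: Rational(-464, 40083) ≈ -0.011576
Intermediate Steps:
Function('Z')(g, a) = Mul(Add(-11, g), Add(a, g))
p = 464 (p = Add(Mul(Add(Pow(13, 2), Mul(-11, -11), Mul(-11, 13), Mul(-11, 13)), Mul(23, 5)), Add(-1, 5)) = Add(Mul(Add(169, 121, -143, -143), 115), 4) = Add(Mul(4, 115), 4) = Add(460, 4) = 464)
Mul(p, Pow(-40083, -1)) = Mul(464, Pow(-40083, -1)) = Mul(464, Rational(-1, 40083)) = Rational(-464, 40083)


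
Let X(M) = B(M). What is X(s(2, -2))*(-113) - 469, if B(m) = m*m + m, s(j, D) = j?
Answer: -1147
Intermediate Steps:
B(m) = m + m² (B(m) = m² + m = m + m²)
X(M) = M*(1 + M)
X(s(2, -2))*(-113) - 469 = (2*(1 + 2))*(-113) - 469 = (2*3)*(-113) - 469 = 6*(-113) - 469 = -678 - 469 = -1147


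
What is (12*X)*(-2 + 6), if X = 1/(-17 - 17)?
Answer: -24/17 ≈ -1.4118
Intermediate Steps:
X = -1/34 (X = 1/(-34) = -1/34 ≈ -0.029412)
(12*X)*(-2 + 6) = (12*(-1/34))*(-2 + 6) = -6/17*4 = -24/17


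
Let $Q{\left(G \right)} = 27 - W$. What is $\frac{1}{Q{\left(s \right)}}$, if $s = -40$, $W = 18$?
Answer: $\frac{1}{9} \approx 0.11111$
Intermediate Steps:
$Q{\left(G \right)} = 9$ ($Q{\left(G \right)} = 27 - 18 = 9$)
$\frac{1}{Q{\left(s \right)}} = \frac{1}{9}$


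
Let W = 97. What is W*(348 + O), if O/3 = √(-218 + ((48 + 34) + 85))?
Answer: 33756 + 291*I*√51 ≈ 33756.0 + 2078.2*I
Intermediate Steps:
O = 3*I*√51 (O = 3*√(-218 + ((48 + 34) + 85)) = 3*√(-218 + (82 + 85)) = 3*√(-218 + 167) = 3*√(-51) = 3*(I*√51) = 3*I*√51 ≈ 21.424*I)
W*(348 + O) = 97*(348 + 3*I*√51) = 33756 + 291*I*√51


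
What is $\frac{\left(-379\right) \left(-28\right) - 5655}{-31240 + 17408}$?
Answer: $- \frac{4957}{13832} \approx -0.35837$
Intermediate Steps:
$\frac{\left(-379\right) \left(-28\right) - 5655}{-31240 + 17408} = \frac{10612 - 5655}{-13832} = 4957 \left(- \frac{1}{13832}\right) = - \frac{4957}{13832}$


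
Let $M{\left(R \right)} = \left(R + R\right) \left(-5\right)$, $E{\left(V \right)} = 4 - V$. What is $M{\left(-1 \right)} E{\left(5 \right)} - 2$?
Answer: $-12$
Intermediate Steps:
$M{\left(R \right)} = - 10 R$ ($M{\left(R \right)} = 2 R \left(-5\right) = - 10 R$)
$M{\left(-1 \right)} E{\left(5 \right)} - 2 = \left(-10\right) \left(-1\right) \left(4 - 5\right) - 2 = 10 \left(4 - 5\right) - 2 = 10 \left(-1\right) - 2 = -10 - 2 = -12$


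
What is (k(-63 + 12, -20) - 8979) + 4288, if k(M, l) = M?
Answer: -4742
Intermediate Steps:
(k(-63 + 12, -20) - 8979) + 4288 = ((-63 + 12) - 8979) + 4288 = (-51 - 8979) + 4288 = -9030 + 4288 = -4742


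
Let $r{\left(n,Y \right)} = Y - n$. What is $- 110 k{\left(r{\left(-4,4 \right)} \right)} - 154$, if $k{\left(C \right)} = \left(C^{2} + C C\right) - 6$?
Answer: $-13574$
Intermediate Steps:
$k{\left(C \right)} = -6 + 2 C^{2}$ ($k{\left(C \right)} = \left(C^{2} + C^{2}\right) - 6 = 2 C^{2} - 6 = -6 + 2 C^{2}$)
$- 110 k{\left(r{\left(-4,4 \right)} \right)} - 154 = - 110 \left(-6 + 2 \left(4 - -4\right)^{2}\right) - 154 = - 110 \left(-6 + 2 \left(4 + 4\right)^{2}\right) - 154 = - 110 \left(-6 + 2 \cdot 8^{2}\right) - 154 = - 110 \left(-6 + 2 \cdot 64\right) - 154 = - 110 \left(-6 + 128\right) - 154 = \left(-110\right) 122 - 154 = -13420 - 154 = -13574$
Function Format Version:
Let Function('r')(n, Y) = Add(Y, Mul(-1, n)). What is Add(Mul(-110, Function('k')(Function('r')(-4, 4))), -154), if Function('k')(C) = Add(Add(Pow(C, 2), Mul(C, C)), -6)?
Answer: -13574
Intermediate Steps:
Function('k')(C) = Add(-6, Mul(2, Pow(C, 2))) (Function('k')(C) = Add(Add(Pow(C, 2), Pow(C, 2)), -6) = Add(Mul(2, Pow(C, 2)), -6) = Add(-6, Mul(2, Pow(C, 2))))
Add(Mul(-110, Function('k')(Function('r')(-4, 4))), -154) = Add(Mul(-110, Add(-6, Mul(2, Pow(Add(4, Mul(-1, -4)), 2)))), -154) = Add(Mul(-110, Add(-6, Mul(2, Pow(Add(4, 4), 2)))), -154) = Add(Mul(-110, Add(-6, Mul(2, Pow(8, 2)))), -154) = Add(Mul(-110, Add(-6, Mul(2, 64))), -154) = Add(Mul(-110, Add(-6, 128)), -154) = Add(Mul(-110, 122), -154) = Add(-13420, -154) = -13574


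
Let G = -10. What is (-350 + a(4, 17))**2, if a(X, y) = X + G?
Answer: 126736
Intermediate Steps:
a(X, y) = -10 + X (a(X, y) = X - 10 = -10 + X)
(-350 + a(4, 17))**2 = (-350 + (-10 + 4))**2 = (-350 - 6)**2 = (-356)**2 = 126736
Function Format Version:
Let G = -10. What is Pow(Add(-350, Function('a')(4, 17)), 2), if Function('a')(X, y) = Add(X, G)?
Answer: 126736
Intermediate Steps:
Function('a')(X, y) = Add(-10, X) (Function('a')(X, y) = Add(X, -10) = Add(-10, X))
Pow(Add(-350, Function('a')(4, 17)), 2) = Pow(Add(-350, Add(-10, 4)), 2) = Pow(Add(-350, -6), 2) = Pow(-356, 2) = 126736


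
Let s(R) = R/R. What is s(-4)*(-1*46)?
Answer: -46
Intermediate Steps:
s(R) = 1
s(-4)*(-1*46) = 1*(-1*46) = 1*(-46) = -46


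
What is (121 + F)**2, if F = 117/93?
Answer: 14364100/961 ≈ 14947.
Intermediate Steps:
F = 39/31 (F = 117*(1/93) = 39/31 ≈ 1.2581)
(121 + F)**2 = (121 + 39/31)**2 = (3790/31)**2 = 14364100/961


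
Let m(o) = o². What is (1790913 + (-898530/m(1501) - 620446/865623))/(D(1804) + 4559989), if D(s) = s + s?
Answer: 3492724979600938163/8900152697277068931 ≈ 0.39243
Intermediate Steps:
D(s) = 2*s
(1790913 + (-898530/m(1501) - 620446/865623))/(D(1804) + 4559989) = (1790913 + (-898530/(1501²) - 620446/865623))/(2*1804 + 4559989) = (1790913 + (-898530/2253001 - 620446*1/865623))/(3608 + 4559989) = (1790913 + (-898530*1/2253001 - 620446/865623))/4563597 = (1790913 + (-898530/2253001 - 620446/865623))*(1/4563597) = (1790913 - 2175653692636/1950249484623)*(1/4563597) = (3492724979600938163/1950249484623)*(1/4563597) = 3492724979600938163/8900152697277068931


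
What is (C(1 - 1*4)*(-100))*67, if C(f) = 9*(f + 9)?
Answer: -361800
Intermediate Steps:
C(f) = 81 + 9*f (C(f) = 9*(9 + f) = 81 + 9*f)
(C(1 - 1*4)*(-100))*67 = ((81 + 9*(1 - 1*4))*(-100))*67 = ((81 + 9*(1 - 4))*(-100))*67 = ((81 + 9*(-3))*(-100))*67 = ((81 - 27)*(-100))*67 = (54*(-100))*67 = -5400*67 = -361800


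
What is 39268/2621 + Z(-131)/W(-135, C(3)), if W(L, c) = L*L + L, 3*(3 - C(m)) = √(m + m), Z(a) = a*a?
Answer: 755337101/47413890 ≈ 15.931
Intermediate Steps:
Z(a) = a²
C(m) = 3 - √2*√m/3 (C(m) = 3 - √(m + m)/3 = 3 - √2*√m/3)
W(L, c) = L + L² (W(L, c) = L² + L = L + L²)
39268/2621 + Z(-131)/W(-135, C(3)) = 39268/2621 + (-131)²/((-135*(1 - 135))) = 39268*(1/2621) + 17161/((-135*(-134))) = 39268/2621 + 17161/18090 = 755337101/47413890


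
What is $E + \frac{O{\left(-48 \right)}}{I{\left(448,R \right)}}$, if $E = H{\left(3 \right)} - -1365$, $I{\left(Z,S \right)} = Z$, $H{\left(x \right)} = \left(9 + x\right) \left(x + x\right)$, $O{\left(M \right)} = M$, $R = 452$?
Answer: $\frac{40233}{28} \approx 1436.9$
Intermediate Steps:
$H{\left(x \right)} = 2 x \left(9 + x\right)$ ($H{\left(x \right)} = \left(9 + x\right) 2 x = 2 x \left(9 + x\right)$)
$E = 1437$ ($E = 2 \cdot 3 \left(9 + 3\right) - -1365 = 2 \cdot 3 \cdot 12 + 1365 = 72 + 1365 = 1437$)
$E + \frac{O{\left(-48 \right)}}{I{\left(448,R \right)}} = 1437 - \frac{48}{448} = 1437 - \frac{3}{28} = \frac{40233}{28}$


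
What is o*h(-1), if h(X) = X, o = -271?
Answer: 271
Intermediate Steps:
o*h(-1) = -271*(-1) = 271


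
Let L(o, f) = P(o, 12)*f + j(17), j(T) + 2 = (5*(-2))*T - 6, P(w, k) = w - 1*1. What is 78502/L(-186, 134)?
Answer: -39251/12618 ≈ -3.1107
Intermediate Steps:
P(w, k) = -1 + w (P(w, k) = w - 1 = -1 + w)
j(T) = -8 - 10*T (j(T) = -2 + ((5*(-2))*T - 6) = -2 + (-10*T - 6) = -2 + (-6 - 10*T) = -8 - 10*T)
L(o, f) = -178 + f*(-1 + o) (L(o, f) = (-1 + o)*f + (-8 - 10*17) = f*(-1 + o) + (-8 - 170) = f*(-1 + o) - 178 = -178 + f*(-1 + o))
78502/L(-186, 134) = 78502/(-178 + 134*(-1 - 186)) = 78502/(-178 + 134*(-187)) = 78502/(-178 - 25058) = 78502/(-25236) = 78502*(-1/25236) = -39251/12618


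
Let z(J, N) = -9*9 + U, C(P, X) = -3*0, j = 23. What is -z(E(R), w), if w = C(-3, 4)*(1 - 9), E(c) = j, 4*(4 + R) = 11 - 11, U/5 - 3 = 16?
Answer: -14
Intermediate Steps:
U = 95 (U = 15 + 5*16 = 15 + 80 = 95)
R = -4 (R = -4 + (11 - 11)/4 = -4 + (¼)*0 = -4 + 0 = -4)
E(c) = 23
C(P, X) = 0
w = 0 (w = 0*(1 - 9) = 0*(-8) = 0)
z(J, N) = 14 (z(J, N) = -9*9 + 95 = -81 + 95 = 14)
-z(E(R), w) = -1*14 = -14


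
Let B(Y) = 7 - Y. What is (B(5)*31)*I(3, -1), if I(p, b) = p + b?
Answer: 124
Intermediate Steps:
I(p, b) = b + p
(B(5)*31)*I(3, -1) = ((7 - 1*5)*31)*(-1 + 3) = ((7 - 5)*31)*2 = (2*31)*2 = 62*2 = 124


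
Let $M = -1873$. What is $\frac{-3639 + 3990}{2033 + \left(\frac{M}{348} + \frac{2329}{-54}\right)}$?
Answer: $\frac{84564}{478109} \approx 0.17687$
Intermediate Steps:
$\frac{-3639 + 3990}{2033 + \left(\frac{M}{348} + \frac{2329}{-54}\right)} = \frac{-3639 + 3990}{2033 + \left(- \frac{1873}{348} + \frac{2329}{-54}\right)} = \frac{351}{2033 + \left(\left(-1873\right) \frac{1}{348} + 2329 \left(- \frac{1}{54}\right)\right)} = \frac{351}{2033 - \frac{151939}{3132}} = \frac{351}{\frac{6215417}{3132}} = 351 \cdot \frac{3132}{6215417} = \frac{84564}{478109}$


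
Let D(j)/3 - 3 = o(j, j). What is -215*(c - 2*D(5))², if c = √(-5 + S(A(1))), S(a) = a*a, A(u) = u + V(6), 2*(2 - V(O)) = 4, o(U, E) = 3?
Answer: -277780 + 30960*I ≈ -2.7778e+5 + 30960.0*I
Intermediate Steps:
V(O) = 0 (V(O) = 2 - ½*4 = 2 - 2 = 0)
D(j) = 18 (D(j) = 9 + 3*3 = 9 + 9 = 18)
A(u) = u (A(u) = u + 0 = u)
S(a) = a²
c = 2*I (c = √(-5 + 1²) = √(-5 + 1) = √(-4) = 2*I ≈ 2.0*I)
-215*(c - 2*D(5))² = -215*(2*I - 2*18)² = -215*(2*I - 36)² = -215*(-36 + 2*I)²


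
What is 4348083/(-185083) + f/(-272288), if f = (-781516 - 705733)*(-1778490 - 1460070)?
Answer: -27858181395071982/1574871247 ≈ -1.7689e+7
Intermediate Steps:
f = 4816545121440 (f = -1487249*(-3238560) = 4816545121440)
4348083/(-185083) + f/(-272288) = 4348083/(-185083) + 4816545121440/(-272288) = 4348083*(-1/185083) + 4816545121440*(-1/272288) = -4348083/185083 - 150517035045/8509 = -27858181395071982/1574871247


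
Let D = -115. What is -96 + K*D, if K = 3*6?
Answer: -2166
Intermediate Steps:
K = 18
-96 + K*D = -96 + 18*(-115) = -96 - 2070 = -2166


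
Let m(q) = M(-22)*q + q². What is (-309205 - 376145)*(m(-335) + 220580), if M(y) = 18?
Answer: -223955246250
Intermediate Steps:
m(q) = q² + 18*q (m(q) = 18*q + q² = q² + 18*q)
(-309205 - 376145)*(m(-335) + 220580) = (-309205 - 376145)*(-335*(18 - 335) + 220580) = -685350*(-335*(-317) + 220580) = -685350*(106195 + 220580) = -685350*326775 = -223955246250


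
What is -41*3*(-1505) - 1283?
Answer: 183832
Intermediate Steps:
-41*3*(-1505) - 1283 = -123*(-1505) - 1283 = 185115 - 1283 = 183832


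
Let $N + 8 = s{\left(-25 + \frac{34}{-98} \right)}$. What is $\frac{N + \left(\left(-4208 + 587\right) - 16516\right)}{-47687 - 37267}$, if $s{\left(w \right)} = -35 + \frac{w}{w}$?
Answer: $\frac{20179}{84954} \approx 0.23753$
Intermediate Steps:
$s{\left(w \right)} = -34$ ($s{\left(w \right)} = -35 + 1 = -34$)
$N = -42$ ($N = -8 - 34 = -42$)
$\frac{N + \left(\left(-4208 + 587\right) - 16516\right)}{-47687 - 37267} = \frac{-42 + \left(\left(-4208 + 587\right) - 16516\right)}{-47687 - 37267} = \frac{-42 - 20137}{-84954} = \left(-42 - 20137\right) \left(- \frac{1}{84954}\right) = \left(-20179\right) \left(- \frac{1}{84954}\right) = \frac{20179}{84954}$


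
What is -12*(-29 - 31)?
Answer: 720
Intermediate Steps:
-12*(-29 - 31) = -12*(-60) = 720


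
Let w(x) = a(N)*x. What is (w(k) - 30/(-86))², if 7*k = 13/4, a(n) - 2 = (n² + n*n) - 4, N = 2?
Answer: 3560769/362404 ≈ 9.8254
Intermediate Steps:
a(n) = -2 + 2*n² (a(n) = 2 + ((n² + n*n) - 4) = 2 + ((n² + n²) - 4) = 2 + (2*n² - 4) = 2 + (-4 + 2*n²) = -2 + 2*n²)
k = 13/28 (k = (13/4)/7 = (13*(¼))/7 = (⅐)*(13/4) = 13/28 ≈ 0.46429)
w(x) = 6*x (w(x) = (-2 + 2*2²)*x = (-2 + 2*4)*x = (-2 + 8)*x = 6*x)
(w(k) - 30/(-86))² = (6*(13/28) - 30/(-86))² = (39/14 - 30*(-1/86))² = (39/14 + 15/43)² = (1887/602)² = 3560769/362404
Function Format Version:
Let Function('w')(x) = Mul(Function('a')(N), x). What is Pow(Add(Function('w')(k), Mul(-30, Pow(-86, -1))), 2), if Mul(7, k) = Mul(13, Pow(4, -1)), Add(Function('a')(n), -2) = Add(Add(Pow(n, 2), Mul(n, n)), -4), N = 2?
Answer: Rational(3560769, 362404) ≈ 9.8254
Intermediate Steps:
Function('a')(n) = Add(-2, Mul(2, Pow(n, 2))) (Function('a')(n) = Add(2, Add(Add(Pow(n, 2), Mul(n, n)), -4)) = Add(2, Add(Add(Pow(n, 2), Pow(n, 2)), -4)) = Add(2, Add(Mul(2, Pow(n, 2)), -4)) = Add(2, Add(-4, Mul(2, Pow(n, 2)))) = Add(-2, Mul(2, Pow(n, 2))))
k = Rational(13, 28) (k = Mul(Rational(1, 7), Mul(13, Pow(4, -1))) = Mul(Rational(1, 7), Mul(13, Rational(1, 4))) = Mul(Rational(1, 7), Rational(13, 4)) = Rational(13, 28) ≈ 0.46429)
Function('w')(x) = Mul(6, x) (Function('w')(x) = Mul(Add(-2, Mul(2, Pow(2, 2))), x) = Mul(Add(-2, Mul(2, 4)), x) = Mul(Add(-2, 8), x) = Mul(6, x))
Pow(Add(Function('w')(k), Mul(-30, Pow(-86, -1))), 2) = Pow(Add(Mul(6, Rational(13, 28)), Mul(-30, Pow(-86, -1))), 2) = Pow(Add(Rational(39, 14), Mul(-30, Rational(-1, 86))), 2) = Pow(Add(Rational(39, 14), Rational(15, 43)), 2) = Pow(Rational(1887, 602), 2) = Rational(3560769, 362404)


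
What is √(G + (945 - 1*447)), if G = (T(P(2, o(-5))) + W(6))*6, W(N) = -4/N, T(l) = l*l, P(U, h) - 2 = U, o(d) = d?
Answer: √590 ≈ 24.290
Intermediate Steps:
P(U, h) = 2 + U
T(l) = l²
G = 92 (G = ((2 + 2)² - 4/6)*6 = (4² - 4*⅙)*6 = (16 - ⅔)*6 = (46/3)*6 = 92)
√(G + (945 - 1*447)) = √(92 + (945 - 1*447)) = √(92 + (945 - 447)) = √(92 + 498) = √590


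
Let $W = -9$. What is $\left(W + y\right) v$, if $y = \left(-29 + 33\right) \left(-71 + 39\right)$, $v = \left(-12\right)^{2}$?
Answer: $-19728$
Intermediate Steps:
$v = 144$
$y = -128$ ($y = 4 \left(-32\right) = -128$)
$\left(W + y\right) v = \left(-9 - 128\right) 144 = \left(-137\right) 144 = -19728$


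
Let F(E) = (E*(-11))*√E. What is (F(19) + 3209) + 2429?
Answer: 5638 - 209*√19 ≈ 4727.0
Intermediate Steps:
F(E) = -11*E^(3/2) (F(E) = (-11*E)*√E = -11*E^(3/2))
(F(19) + 3209) + 2429 = (-209*√19 + 3209) + 2429 = (3209 - 209*√19) + 2429 = 5638 - 209*√19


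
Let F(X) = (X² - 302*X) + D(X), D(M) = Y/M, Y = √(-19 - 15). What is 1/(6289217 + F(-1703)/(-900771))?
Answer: 7399875444862739373845544/46539394395314584022048477737105 - 1534013013*I*√34/93078788790629168044096955474210 ≈ 1.59e-7 - 9.6099e-23*I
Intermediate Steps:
Y = I*√34 (Y = √(-34) = I*√34 ≈ 5.8309*I)
D(M) = I*√34/M (D(M) = (I*√34)/M = I*√34/M)
F(X) = X² - 302*X + I*√34/X (F(X) = (X² - 302*X) + I*√34/X = X² - 302*X + I*√34/X)
1/(6289217 + F(-1703)/(-900771)) = 1/(6289217 + ((I*√34 + (-1703)²*(-302 - 1703))/(-1703))/(-900771)) = 1/(6289217 - (I*√34 + 2900209*(-2005))/1703*(-1/900771)) = 1/(6289217 - (I*√34 - 5814919045)/1703*(-1/900771)) = 1/(6289217 - (-5814919045 + I*√34)/1703*(-1/900771)) = 1/(6289217 + (3414515 - I*√34/1703)*(-1/900771)) = 1/(6289217 + (-3414515/900771 + I*√34/1534013013)) = 1/(5665140871792/900771 + I*√34/1534013013)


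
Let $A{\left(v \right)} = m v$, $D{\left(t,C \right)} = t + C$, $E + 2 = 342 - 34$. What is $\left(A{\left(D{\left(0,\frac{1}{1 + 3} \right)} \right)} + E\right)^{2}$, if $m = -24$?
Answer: $90000$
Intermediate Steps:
$E = 306$ ($E = -2 + \left(342 - 34\right) = -2 + 308 = 306$)
$D{\left(t,C \right)} = C + t$
$A{\left(v \right)} = - 24 v$
$\left(A{\left(D{\left(0,\frac{1}{1 + 3} \right)} \right)} + E\right)^{2} = \left(- 24 \left(\frac{1}{1 + 3} + 0\right) + 306\right)^{2} = \left(- 24 \left(\frac{1}{4} + 0\right) + 306\right)^{2} = \left(\left(-24\right) \frac{1}{4} + 306\right)^{2} = \left(-6 + 306\right)^{2} = 300^{2} = 90000$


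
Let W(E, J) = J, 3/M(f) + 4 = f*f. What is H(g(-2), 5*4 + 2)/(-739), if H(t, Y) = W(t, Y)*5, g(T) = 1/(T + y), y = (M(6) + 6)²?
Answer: -110/739 ≈ -0.14885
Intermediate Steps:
M(f) = 3/(-4 + f²) (M(f) = 3/(-4 + f*f) = 3/(-4 + f²))
y = 38025/1024 (y = (3/(-4 + 6²) + 6)² = (3/(-4 + 36) + 6)² = (3/32 + 6)² = (195/32)² = 38025/1024 ≈ 37.134)
g(T) = 1/(38025/1024 + T) (g(T) = 1/(T + 38025/1024) = 1/(38025/1024 + T))
H(t, Y) = 5*Y (H(t, Y) = Y*5 = 5*Y)
H(g(-2), 5*4 + 2)/(-739) = (5*(5*4 + 2))/(-739) = (5*(20 + 2))*(-1/739) = (5*22)*(-1/739) = 110*(-1/739) = -110/739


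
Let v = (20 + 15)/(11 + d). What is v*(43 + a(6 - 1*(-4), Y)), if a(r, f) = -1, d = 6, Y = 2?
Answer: 1470/17 ≈ 86.471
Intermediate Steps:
v = 35/17 (v = (20 + 15)/(11 + 6) = 35/17 ≈ 2.0588)
v*(43 + a(6 - 1*(-4), Y)) = 35*(43 - 1)/17 = (35/17)*42 = 1470/17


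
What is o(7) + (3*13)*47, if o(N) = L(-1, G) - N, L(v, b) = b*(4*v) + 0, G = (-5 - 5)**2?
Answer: 1426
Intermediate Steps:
G = 100 (G = (-10)**2 = 100)
L(v, b) = 4*b*v (L(v, b) = 4*b*v + 0 = 4*b*v)
o(N) = -400 - N (o(N) = 4*100*(-1) - N = -400 - N)
o(7) + (3*13)*47 = (-400 - 1*7) + (3*13)*47 = (-400 - 7) + 39*47 = -407 + 1833 = 1426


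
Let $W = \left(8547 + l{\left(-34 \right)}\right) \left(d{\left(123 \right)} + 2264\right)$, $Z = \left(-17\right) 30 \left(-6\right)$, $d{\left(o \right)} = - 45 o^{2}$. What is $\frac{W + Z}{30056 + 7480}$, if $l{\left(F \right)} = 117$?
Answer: $- \frac{489906347}{3128} \approx -1.5662 \cdot 10^{5}$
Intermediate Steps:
$Z = 3060$ ($Z = \left(-510\right) \left(-6\right) = 3060$)
$W = -5878879224$ ($W = \left(8547 + 117\right) \left(- 45 \cdot 123^{2} + 2264\right) = 8664 \left(\left(-45\right) 15129 + 2264\right) = 8664 \left(-680805 + 2264\right) = 8664 \left(-678541\right) = -5878879224$)
$\frac{W + Z}{30056 + 7480} = \frac{-5878879224 + 3060}{30056 + 7480} = - \frac{5878876164}{37536} = \left(-5878876164\right) \frac{1}{37536} = - \frac{489906347}{3128}$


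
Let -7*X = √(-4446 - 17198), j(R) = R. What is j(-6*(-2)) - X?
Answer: 12 + 2*I*√5411/7 ≈ 12.0 + 21.017*I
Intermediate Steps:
X = -2*I*√5411/7 (X = -√(-4446 - 17198)/7 = -2*I*√5411/7 ≈ -21.017*I)
j(-6*(-2)) - X = -6*(-2) - (-2)*I*√5411/7 = 12 + 2*I*√5411/7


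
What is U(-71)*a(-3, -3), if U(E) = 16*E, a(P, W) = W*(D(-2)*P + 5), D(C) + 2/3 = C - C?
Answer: 23856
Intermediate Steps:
D(C) = -2/3 (D(C) = -2/3 + (C - C) = -2/3 + 0 = -2/3)
a(P, W) = W*(5 - 2*P/3) (a(P, W) = W*(-2*P/3 + 5) = W*(5 - 2*P/3))
U(-71)*a(-3, -3) = (16*(-71))*((1/3)*(-3)*(15 - 2*(-3))) = -1136*(-3)*(15 + 6)/3 = -1136*(-3)*21/3 = -1136*(-21) = 23856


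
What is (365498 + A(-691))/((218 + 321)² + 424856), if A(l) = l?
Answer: 364807/715377 ≈ 0.50995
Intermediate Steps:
(365498 + A(-691))/((218 + 321)² + 424856) = (365498 - 691)/((218 + 321)² + 424856) = 364807/(539² + 424856) = 364807/(290521 + 424856) = 364807/715377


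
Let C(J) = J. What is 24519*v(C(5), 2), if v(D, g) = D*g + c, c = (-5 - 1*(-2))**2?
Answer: 465861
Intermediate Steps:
c = 9 (c = (-5 + 2)**2 = (-3)**2 = 9)
v(D, g) = 9 + D*g (v(D, g) = D*g + 9 = 9 + D*g)
24519*v(C(5), 2) = 24519*(9 + 5*2) = 24519*(9 + 10) = 24519*19 = 465861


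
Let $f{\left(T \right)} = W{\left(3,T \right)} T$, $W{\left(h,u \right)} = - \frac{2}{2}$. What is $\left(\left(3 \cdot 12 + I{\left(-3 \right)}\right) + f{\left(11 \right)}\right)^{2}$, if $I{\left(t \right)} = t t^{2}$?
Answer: $4$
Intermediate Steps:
$I{\left(t \right)} = t^{3}$
$W{\left(h,u \right)} = -1$ ($W{\left(h,u \right)} = \left(-2\right) \frac{1}{2} = -1$)
$f{\left(T \right)} = - T$
$\left(\left(3 \cdot 12 + I{\left(-3 \right)}\right) + f{\left(11 \right)}\right)^{2} = \left(\left(3 \cdot 12 + \left(-3\right)^{3}\right) - 11\right)^{2} = \left(\left(36 - 27\right) - 11\right)^{2} = \left(9 - 11\right)^{2} = \left(-2\right)^{2} = 4$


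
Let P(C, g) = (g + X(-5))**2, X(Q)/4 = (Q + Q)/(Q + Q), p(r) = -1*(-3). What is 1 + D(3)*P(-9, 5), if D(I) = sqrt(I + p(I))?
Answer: 1 + 81*sqrt(6) ≈ 199.41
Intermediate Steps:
p(r) = 3
X(Q) = 4 (X(Q) = 4*((Q + Q)/(Q + Q)) = 4*((2*Q)/((2*Q))) = 4*((2*Q)*(1/(2*Q))) = 4*1 = 4)
D(I) = sqrt(3 + I) (D(I) = sqrt(I + 3) = sqrt(3 + I))
P(C, g) = (4 + g)**2 (P(C, g) = (g + 4)**2 = (4 + g)**2)
1 + D(3)*P(-9, 5) = 1 + sqrt(3 + 3)*(4 + 5)**2 = 1 + sqrt(6)*9**2 = 1 + sqrt(6)*81 = 1 + 81*sqrt(6)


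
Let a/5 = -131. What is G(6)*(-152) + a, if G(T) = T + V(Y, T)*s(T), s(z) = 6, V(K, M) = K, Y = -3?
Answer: 1169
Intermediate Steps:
a = -655 (a = 5*(-131) = -655)
G(T) = -18 + T (G(T) = T - 3*6 = T - 18 = -18 + T)
G(6)*(-152) + a = (-18 + 6)*(-152) - 655 = -12*(-152) - 655 = 1824 - 655 = 1169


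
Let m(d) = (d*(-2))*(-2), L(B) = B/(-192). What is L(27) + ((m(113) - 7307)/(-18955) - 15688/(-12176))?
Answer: 278701457/184636864 ≈ 1.5095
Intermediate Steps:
L(B) = -B/192 (L(B) = B*(-1/192) = -B/192)
m(d) = 4*d (m(d) = -2*d*(-2) = 4*d)
L(27) + ((m(113) - 7307)/(-18955) - 15688/(-12176)) = -1/192*27 + ((4*113 - 7307)/(-18955) - 15688/(-12176)) = -9/64 + ((452 - 7307)*(-1/18955) - 15688*(-1/12176)) = -9/64 + (-6855*(-1/18955) + 1961/1522) = -9/64 + (1371/3791 + 1961/1522) = -9/64 + 9520813/5769902 = 278701457/184636864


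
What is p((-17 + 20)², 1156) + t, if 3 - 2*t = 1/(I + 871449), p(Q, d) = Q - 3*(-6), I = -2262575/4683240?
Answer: 46525708158261/1632481020874 ≈ 28.500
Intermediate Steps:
I = -452515/936648 (I = -2262575*1/4683240 = -452515/936648 ≈ -0.48312)
p(Q, d) = 18 + Q (p(Q, d) = Q + 18 = 18 + Q)
t = 2448720594663/1632481020874 (t = 3/2 - 1/(2*(-452515/936648 + 871449)) = 3/2 - 1/(2*816240510437/936648) = 3/2 - ½*936648/816240510437 = 3/2 - 468324/816240510437 = 2448720594663/1632481020874 ≈ 1.5000)
p((-17 + 20)², 1156) + t = (18 + (-17 + 20)²) + 2448720594663/1632481020874 = (18 + 3²) + 2448720594663/1632481020874 = (18 + 9) + 2448720594663/1632481020874 = 27 + 2448720594663/1632481020874 = 46525708158261/1632481020874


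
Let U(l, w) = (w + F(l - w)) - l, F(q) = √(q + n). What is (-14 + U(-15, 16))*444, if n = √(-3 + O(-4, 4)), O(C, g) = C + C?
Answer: 7548 + 444*√(-31 + I*√11) ≈ 7680.1 + 2475.6*I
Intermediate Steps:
O(C, g) = 2*C
n = I*√11 (n = √(-3 + 2*(-4)) = √(-3 - 8) = √(-11) = I*√11 ≈ 3.3166*I)
F(q) = √(q + I*√11)
U(l, w) = w + √(l - w + I*√11) - l (U(l, w) = (w + √((l - w) + I*√11)) - l = (w + √(l - w + I*√11)) - l = w + √(l - w + I*√11) - l)
(-14 + U(-15, 16))*444 = (-14 + (16 + √(-15 - 1*16 + I*√11) - 1*(-15)))*444 = (-14 + (16 + √(-15 - 16 + I*√11) + 15))*444 = (-14 + (16 + √(-31 + I*√11) + 15))*444 = (-14 + (31 + √(-31 + I*√11)))*444 = (17 + √(-31 + I*√11))*444 = 7548 + 444*√(-31 + I*√11)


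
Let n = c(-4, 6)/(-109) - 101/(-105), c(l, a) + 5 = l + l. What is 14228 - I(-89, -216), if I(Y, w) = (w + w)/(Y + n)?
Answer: 14311710428/1006231 ≈ 14223.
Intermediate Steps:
c(l, a) = -5 + 2*l (c(l, a) = -5 + (l + l) = -5 + 2*l)
n = 12374/11445 (n = (-5 + 2*(-4))/(-109) - 101/(-105) = (-5 - 8)*(-1/109) - 101*(-1/105) = -13*(-1/109) + 101/105 = 13/109 + 101/105 = 12374/11445 ≈ 1.0812)
I(Y, w) = 2*w/(12374/11445 + Y) (I(Y, w) = (w + w)/(Y + 12374/11445) = (2*w)/(12374/11445 + Y) = 2*w/(12374/11445 + Y))
14228 - I(-89, -216) = 14228 - 22890*(-216)/(12374 + 11445*(-89)) = 14228 - 22890*(-216)/(12374 - 1018605) = 14228 - 22890*(-216)/(-1006231) = 14228 - 22890*(-216)*(-1)/1006231 = 14228 - 1*4944240/1006231 = 14228 - 4944240/1006231 = 14311710428/1006231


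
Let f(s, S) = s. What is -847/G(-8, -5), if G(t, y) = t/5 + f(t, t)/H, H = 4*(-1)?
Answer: -4235/2 ≈ -2117.5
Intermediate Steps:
H = -4
G(t, y) = -t/20 (G(t, y) = t/5 + t/(-4) = t*(⅕) + t*(-¼) = t/5 - t/4 = -t/20)
-847/G(-8, -5) = -847/((-1/20*(-8))) = -847/⅖ = -847*5/2 = -4235/2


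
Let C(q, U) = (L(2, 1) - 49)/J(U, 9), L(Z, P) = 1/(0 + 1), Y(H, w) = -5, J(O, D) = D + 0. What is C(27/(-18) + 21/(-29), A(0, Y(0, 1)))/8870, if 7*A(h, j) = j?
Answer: -8/13305 ≈ -0.00060128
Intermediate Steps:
J(O, D) = D
L(Z, P) = 1 (L(Z, P) = 1/1 = 1)
A(h, j) = j/7
C(q, U) = -16/3 (C(q, U) = (1 - 49)/9 = -48*⅑ = -16/3)
C(27/(-18) + 21/(-29), A(0, Y(0, 1)))/8870 = -16/3/8870 = -16/3*1/8870 = -8/13305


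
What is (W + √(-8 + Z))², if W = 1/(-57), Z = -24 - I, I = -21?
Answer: (1 - 57*I*√11)²/3249 ≈ -11.0 - 0.11637*I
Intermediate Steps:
Z = -3 (Z = -24 - 1*(-21) = -24 + 21 = -3)
W = -1/57 ≈ -0.017544
(W + √(-8 + Z))² = (-1/57 + √(-8 - 3))² = (-1/57 + √(-11))² = (-1/57 + I*√11)²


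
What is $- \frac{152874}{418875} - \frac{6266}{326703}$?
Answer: $- \frac{1347924748}{3508915875} \approx -0.38414$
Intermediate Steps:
$- \frac{152874}{418875} - \frac{6266}{326703} = \left(-152874\right) \frac{1}{418875} - \frac{482}{25131} = - \frac{50958}{139625} - \frac{482}{25131} = - \frac{1347924748}{3508915875}$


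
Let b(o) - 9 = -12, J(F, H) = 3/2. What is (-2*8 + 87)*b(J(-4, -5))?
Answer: -213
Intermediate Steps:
J(F, H) = 3/2 (J(F, H) = 3*(1/2) = 3/2)
b(o) = -3 (b(o) = 9 - 12 = -3)
(-2*8 + 87)*b(J(-4, -5)) = (-2*8 + 87)*(-3) = (-16 + 87)*(-3) = 71*(-3) = -213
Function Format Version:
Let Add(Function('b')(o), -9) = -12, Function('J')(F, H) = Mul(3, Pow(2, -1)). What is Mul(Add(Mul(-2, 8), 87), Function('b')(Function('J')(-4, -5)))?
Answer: -213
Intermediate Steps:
Function('J')(F, H) = Rational(3, 2) (Function('J')(F, H) = Mul(3, Rational(1, 2)) = Rational(3, 2))
Function('b')(o) = -3 (Function('b')(o) = Add(9, -12) = -3)
Mul(Add(Mul(-2, 8), 87), Function('b')(Function('J')(-4, -5))) = Mul(Add(Mul(-2, 8), 87), -3) = Mul(Add(-16, 87), -3) = Mul(71, -3) = -213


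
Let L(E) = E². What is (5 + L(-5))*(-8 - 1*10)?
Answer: -540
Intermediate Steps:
(5 + L(-5))*(-8 - 1*10) = (5 + (-5)²)*(-8 - 1*10) = (5 + 25)*(-8 - 10) = 30*(-18) = -540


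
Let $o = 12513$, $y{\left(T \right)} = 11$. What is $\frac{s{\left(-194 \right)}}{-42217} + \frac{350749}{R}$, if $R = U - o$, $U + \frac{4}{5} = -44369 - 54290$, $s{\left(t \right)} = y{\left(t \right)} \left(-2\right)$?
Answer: $- \frac{74025623657}{23466910488} \approx -3.1545$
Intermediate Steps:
$s{\left(t \right)} = -22$ ($s{\left(t \right)} = 11 \left(-2\right) = -22$)
$U = - \frac{493299}{5}$ ($U = - \frac{4}{5} - 98659 = - \frac{493299}{5} \approx -98660.0$)
$R = - \frac{555864}{5}$ ($R = - \frac{493299}{5} - 12513 = - \frac{555864}{5} \approx -1.1117 \cdot 10^{5}$)
$\frac{s{\left(-194 \right)}}{-42217} + \frac{350749}{R} = - \frac{22}{-42217} + \frac{350749}{- \frac{555864}{5}} = \left(-22\right) \left(- \frac{1}{42217}\right) + 350749 \left(- \frac{5}{555864}\right) = \frac{22}{42217} - \frac{1753745}{555864} = - \frac{74025623657}{23466910488}$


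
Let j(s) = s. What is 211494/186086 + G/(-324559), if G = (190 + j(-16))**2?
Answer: 533968995/511829543 ≈ 1.0433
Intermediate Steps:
G = 30276 (G = (190 - 16)**2 = 174**2 = 30276)
211494/186086 + G/(-324559) = 211494/186086 + 30276/(-324559) = 211494*(1/186086) + 30276*(-1/324559) = 105747/93043 - 30276/324559 = 533968995/511829543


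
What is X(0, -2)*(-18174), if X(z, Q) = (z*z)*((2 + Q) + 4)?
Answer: 0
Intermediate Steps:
X(z, Q) = z**2*(6 + Q)
X(0, -2)*(-18174) = (0**2*(6 - 2))*(-18174) = (0*4)*(-18174) = 0*(-18174) = 0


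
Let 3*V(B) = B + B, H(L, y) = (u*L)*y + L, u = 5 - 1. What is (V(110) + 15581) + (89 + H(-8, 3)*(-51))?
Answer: 63142/3 ≈ 21047.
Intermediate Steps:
u = 4
H(L, y) = L + 4*L*y (H(L, y) = (4*L)*y + L = 4*L*y + L = L + 4*L*y)
V(B) = 2*B/3 (V(B) = (B + B)/3 = (2*B)/3 = 2*B/3)
(V(110) + 15581) + (89 + H(-8, 3)*(-51)) = ((⅔)*110 + 15581) + (89 - 8*(1 + 4*3)*(-51)) = (220/3 + 15581) + (89 - 8*(1 + 12)*(-51)) = 46963/3 + (89 - 8*13*(-51)) = 46963/3 + (89 - 104*(-51)) = 46963/3 + (89 + 5304) = 46963/3 + 5393 = 63142/3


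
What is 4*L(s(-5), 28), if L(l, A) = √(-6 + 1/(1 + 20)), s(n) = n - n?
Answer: 20*I*√105/21 ≈ 9.759*I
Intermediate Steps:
s(n) = 0
L(l, A) = 5*I*√105/21 (L(l, A) = √(-6 + 1/21) = √(-125/21) = 5*I*√105/21)
4*L(s(-5), 28) = 4*(5*I*√105/21) = 20*I*√105/21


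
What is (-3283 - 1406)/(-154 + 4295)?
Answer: -4689/4141 ≈ -1.1323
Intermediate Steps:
(-3283 - 1406)/(-154 + 4295) = -4689/4141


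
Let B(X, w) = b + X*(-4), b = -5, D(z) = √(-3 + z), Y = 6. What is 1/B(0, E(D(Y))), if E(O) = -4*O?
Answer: -⅕ ≈ -0.20000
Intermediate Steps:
B(X, w) = -5 - 4*X (B(X, w) = -5 + X*(-4) = -5 - 4*X)
1/B(0, E(D(Y))) = 1/(-5 - 4*0) = 1/(-5 + 0) = 1/(-5) = -⅕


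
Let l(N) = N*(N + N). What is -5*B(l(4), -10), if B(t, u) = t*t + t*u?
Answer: -3520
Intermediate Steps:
l(N) = 2*N**2 (l(N) = N*(2*N) = 2*N**2)
B(t, u) = t**2 + t*u
-5*B(l(4), -10) = -5*2*4**2*(2*4**2 - 10) = -5*2*16*(2*16 - 10) = -160*(32 - 10) = -160*22 = -5*704 = -3520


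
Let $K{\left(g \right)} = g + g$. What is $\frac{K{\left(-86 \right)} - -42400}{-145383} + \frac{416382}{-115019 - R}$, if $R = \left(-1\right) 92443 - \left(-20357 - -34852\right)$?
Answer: $- \frac{882262446}{17026667} \approx -51.817$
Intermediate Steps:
$K{\left(g \right)} = 2 g$
$R = -106938$ ($R = -92443 - \left(-20357 + 34852\right) = -92443 - 14495 = -106938$)
$\frac{K{\left(-86 \right)} - -42400}{-145383} + \frac{416382}{-115019 - R} = \frac{2 \left(-86\right) - -42400}{-145383} + \frac{416382}{-115019 - -106938} = \left(-172 + 42400\right) \left(- \frac{1}{145383}\right) + \frac{416382}{-115019 + 106938} = 42228 \left(- \frac{1}{145383}\right) + \frac{416382}{-8081} = - \frac{612}{2107} + 416382 \left(- \frac{1}{8081}\right) = - \frac{612}{2107} - \frac{416382}{8081} = - \frac{882262446}{17026667}$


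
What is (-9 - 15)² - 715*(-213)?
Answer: 152871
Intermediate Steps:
(-9 - 15)² - 715*(-213) = (-24)² + 152295 = 576 + 152295 = 152871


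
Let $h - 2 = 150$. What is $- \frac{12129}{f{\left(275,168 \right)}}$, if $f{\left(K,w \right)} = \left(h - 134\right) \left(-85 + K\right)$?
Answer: $- \frac{4043}{1140} \approx -3.5465$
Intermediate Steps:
$h = 152$ ($h = 2 + 150 = 152$)
$f{\left(K,w \right)} = -1530 + 18 K$ ($f{\left(K,w \right)} = \left(152 - 134\right) \left(-85 + K\right) = 18 \left(-85 + K\right) = -1530 + 18 K$)
$- \frac{12129}{f{\left(275,168 \right)}} = - \frac{12129}{-1530 + 18 \cdot 275} = - \frac{12129}{-1530 + 4950} = - \frac{12129}{3420} = \left(-12129\right) \frac{1}{3420} = - \frac{4043}{1140}$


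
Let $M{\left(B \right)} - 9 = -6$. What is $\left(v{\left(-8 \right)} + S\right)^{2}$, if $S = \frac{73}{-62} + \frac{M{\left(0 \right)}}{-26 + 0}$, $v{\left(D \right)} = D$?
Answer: $\frac{14025025}{162409} \approx 86.356$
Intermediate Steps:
$M{\left(B \right)} = 3$ ($M{\left(B \right)} = 9 - 6 = 3$)
$S = - \frac{521}{403}$ ($S = \frac{73}{-62} + \frac{3}{-26 + 0} = 73 \left(- \frac{1}{62}\right) + \frac{3}{-26} = - \frac{73}{62} + 3 \left(- \frac{1}{26}\right) = - \frac{73}{62} - \frac{3}{26} = - \frac{521}{403} \approx -1.2928$)
$\left(v{\left(-8 \right)} + S\right)^{2} = \left(-8 - \frac{521}{403}\right)^{2} = \left(- \frac{3745}{403}\right)^{2} = \frac{14025025}{162409}$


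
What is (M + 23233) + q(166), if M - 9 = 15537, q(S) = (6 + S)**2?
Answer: 68363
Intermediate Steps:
M = 15546 (M = 9 + 15537 = 15546)
(M + 23233) + q(166) = (15546 + 23233) + (6 + 166)**2 = 38779 + 172**2 = 38779 + 29584 = 68363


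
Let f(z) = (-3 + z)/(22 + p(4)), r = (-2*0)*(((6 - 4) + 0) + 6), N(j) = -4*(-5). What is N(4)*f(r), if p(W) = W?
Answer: -30/13 ≈ -2.3077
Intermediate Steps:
N(j) = 20
r = 0 (r = 0*((2 + 0) + 6) = 0*(2 + 6) = 0*8 = 0)
f(z) = -3/26 + z/26 (f(z) = (-3 + z)/(22 + 4) = (-3 + z)/26 = (-3 + z)*(1/26) = -3/26 + z/26)
N(4)*f(r) = 20*(-3/26 + (1/26)*0) = 20*(-3/26 + 0) = 20*(-3/26) = -30/13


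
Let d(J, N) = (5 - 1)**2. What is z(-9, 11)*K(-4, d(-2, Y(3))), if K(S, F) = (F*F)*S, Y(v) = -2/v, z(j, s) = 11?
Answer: -11264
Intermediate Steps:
d(J, N) = 16 (d(J, N) = 4**2 = 16)
K(S, F) = S*F**2 (K(S, F) = F**2*S = S*F**2)
z(-9, 11)*K(-4, d(-2, Y(3))) = 11*(-4*16**2) = 11*(-4*256) = 11*(-1024) = -11264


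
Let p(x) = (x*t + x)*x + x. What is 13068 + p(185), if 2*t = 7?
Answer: 334531/2 ≈ 1.6727e+5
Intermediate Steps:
t = 7/2 (t = (½)*7 = 7/2 ≈ 3.5000)
p(x) = x + 9*x²/2 (p(x) = (x*(7/2) + x)*x + x = (7*x/2 + x)*x + x = (9*x/2)*x + x = 9*x²/2 + x = x + 9*x²/2)
13068 + p(185) = 13068 + (½)*185*(2 + 9*185) = 13068 + (½)*185*(2 + 1665) = 13068 + (½)*185*1667 = 13068 + 308395/2 = 334531/2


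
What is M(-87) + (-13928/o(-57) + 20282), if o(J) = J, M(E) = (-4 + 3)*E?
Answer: 1174961/57 ≈ 20613.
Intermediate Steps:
M(E) = -E
M(-87) + (-13928/o(-57) + 20282) = -1*(-87) + (-13928/(-57) + 20282) = 87 + (-13928*(-1/57) + 20282) = 87 + (13928/57 + 20282) = 87 + 1170002/57 = 1174961/57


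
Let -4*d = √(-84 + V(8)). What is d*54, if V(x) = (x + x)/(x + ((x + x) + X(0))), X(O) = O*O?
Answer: -45*I*√30/2 ≈ -123.24*I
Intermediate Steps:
X(O) = O²
V(x) = ⅔ (V(x) = (x + x)/(x + ((x + x) + 0²)) = (2*x)/(x + (2*x + 0)) = (2*x)/(x + 2*x) = (2*x)/((3*x)) = (2*x)*(1/(3*x)) = ⅔)
d = -5*I*√30/12 (d = -√(-84 + ⅔)/4 = -5*I*√30/12 ≈ -2.2822*I)
d*54 = -5*I*√30/12*54 = -45*I*√30/2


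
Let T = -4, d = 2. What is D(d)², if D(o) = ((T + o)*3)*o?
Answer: 144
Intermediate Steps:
D(o) = o*(-12 + 3*o) (D(o) = ((-4 + o)*3)*o = (-12 + 3*o)*o = o*(-12 + 3*o))
D(d)² = (3*2*(-4 + 2))² = (3*2*(-2))² = (-12)² = 144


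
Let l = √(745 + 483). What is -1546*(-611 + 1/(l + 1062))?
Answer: 266051647861/281654 + 773*√307/281654 ≈ 9.4461e+5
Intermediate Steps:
l = 2*√307 (l = √1228 = 2*√307 ≈ 35.043)
-1546*(-611 + 1/(l + 1062)) = -1546*(-611 + 1/(2*√307 + 1062)) = -1546*(-611 + 1/(1062 + 2*√307)) = 944606 - 1546/(1062 + 2*√307)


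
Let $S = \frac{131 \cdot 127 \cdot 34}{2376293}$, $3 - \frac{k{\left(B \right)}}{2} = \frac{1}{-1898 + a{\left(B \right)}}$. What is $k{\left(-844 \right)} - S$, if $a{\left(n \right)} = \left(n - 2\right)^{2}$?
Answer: $\frac{4886831342607}{848120358337} \approx 5.762$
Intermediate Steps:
$a{\left(n \right)} = \left(-2 + n\right)^{2}$
$k{\left(B \right)} = 6 - \frac{2}{-1898 + \left(-2 + B\right)^{2}}$
$S = \frac{565658}{2376293}$ ($S = 16637 \cdot 34 \cdot \frac{1}{2376293} = 565658 \cdot \frac{1}{2376293} = \frac{565658}{2376293} \approx 0.23804$)
$k{\left(-844 \right)} - S = \frac{2 \left(-5695 + 3 \left(-2 - 844\right)^{2}\right)}{-1898 + \left(-2 - 844\right)^{2}} - \frac{565658}{2376293} = \frac{2 \left(-5695 + 3 \left(-846\right)^{2}\right)}{-1898 + \left(-846\right)^{2}} - \frac{565658}{2376293} = \frac{2 \left(-5695 + 3 \cdot 715716\right)}{-1898 + 715716} - \frac{565658}{2376293} = \frac{2 \left(-5695 + 2147148\right)}{713818} - \frac{565658}{2376293} = 2 \cdot \frac{1}{713818} \cdot 2141453 - \frac{565658}{2376293} = \frac{2141453}{356909} - \frac{565658}{2376293} = \frac{4886831342607}{848120358337}$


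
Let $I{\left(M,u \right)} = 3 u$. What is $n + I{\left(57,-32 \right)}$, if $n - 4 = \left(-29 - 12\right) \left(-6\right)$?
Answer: $154$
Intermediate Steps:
$n = 250$ ($n = 4 + \left(-29 - 12\right) \left(-6\right) = 4 - -246 = 4 + 246 = 250$)
$n + I{\left(57,-32 \right)} = 250 + 3 \left(-32\right) = 250 - 96 = 154$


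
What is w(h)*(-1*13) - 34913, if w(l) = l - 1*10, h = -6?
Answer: -34705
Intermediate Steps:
w(l) = -10 + l (w(l) = l - 10 = -10 + l)
w(h)*(-1*13) - 34913 = (-10 - 6)*(-1*13) - 34913 = -16*(-13) - 34913 = 208 - 34913 = -34705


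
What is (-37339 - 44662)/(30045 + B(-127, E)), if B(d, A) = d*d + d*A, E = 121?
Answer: -82001/30807 ≈ -2.6618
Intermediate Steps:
B(d, A) = d² + A*d
(-37339 - 44662)/(30045 + B(-127, E)) = (-37339 - 44662)/(30045 - 127*(121 - 127)) = -82001/(30045 - 127*(-6)) = -82001/(30045 + 762) = -82001/30807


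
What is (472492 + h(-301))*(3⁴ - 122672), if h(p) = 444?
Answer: -57977697176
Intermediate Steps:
(472492 + h(-301))*(3⁴ - 122672) = (472492 + 444)*(3⁴ - 122672) = 472936*(81 - 122672) = 472936*(-122591) = -57977697176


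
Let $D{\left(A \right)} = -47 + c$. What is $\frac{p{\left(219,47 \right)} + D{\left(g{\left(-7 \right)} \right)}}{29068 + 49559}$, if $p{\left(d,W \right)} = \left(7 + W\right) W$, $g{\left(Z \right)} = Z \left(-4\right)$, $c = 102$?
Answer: $\frac{2593}{78627} \approx 0.032978$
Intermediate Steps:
$g{\left(Z \right)} = - 4 Z$
$p{\left(d,W \right)} = W \left(7 + W\right)$
$D{\left(A \right)} = 55$ ($D{\left(A \right)} = -47 + 102 = 55$)
$\frac{p{\left(219,47 \right)} + D{\left(g{\left(-7 \right)} \right)}}{29068 + 49559} = \frac{47 \left(7 + 47\right) + 55}{29068 + 49559} = \frac{47 \cdot 54 + 55}{78627} = \left(2538 + 55\right) \frac{1}{78627} = 2593 \cdot \frac{1}{78627} = \frac{2593}{78627}$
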